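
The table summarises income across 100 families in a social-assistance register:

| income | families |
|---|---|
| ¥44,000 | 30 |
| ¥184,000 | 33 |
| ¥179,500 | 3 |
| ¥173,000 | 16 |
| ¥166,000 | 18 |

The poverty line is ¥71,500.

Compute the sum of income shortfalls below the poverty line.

Below z: 30×¥44,000 (q = 30 of N = 100).
Individual gaps: 30×(71500−44000) = 825000.
Aggregate gap = ¥825,000.

¥825,000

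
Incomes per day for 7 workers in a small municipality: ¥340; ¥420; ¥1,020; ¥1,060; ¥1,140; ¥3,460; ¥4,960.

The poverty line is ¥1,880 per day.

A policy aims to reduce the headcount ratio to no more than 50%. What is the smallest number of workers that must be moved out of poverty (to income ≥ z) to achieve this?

5 of the 7 workers are poor, so H = 5/7 = 0.714.
A headcount ratio of at most 50% allows at most ⌊0.50 × 7⌋ = 3 poor workers.
So at least 5 − 3 = 2 must be lifted.

2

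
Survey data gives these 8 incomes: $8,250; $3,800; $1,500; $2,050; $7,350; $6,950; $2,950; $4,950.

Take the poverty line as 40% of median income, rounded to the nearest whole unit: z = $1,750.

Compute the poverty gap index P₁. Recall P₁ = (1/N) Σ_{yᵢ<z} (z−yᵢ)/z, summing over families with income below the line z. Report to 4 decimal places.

0.0179

Poor units: $1,500 (q = 1 of N = 8).
Gap ratios (z−y)/z: (1750−1500)/1750 = 0.1429.
Σ = 0.142857. Dividing by the full population N = 8 gives P₁ = 0.0179.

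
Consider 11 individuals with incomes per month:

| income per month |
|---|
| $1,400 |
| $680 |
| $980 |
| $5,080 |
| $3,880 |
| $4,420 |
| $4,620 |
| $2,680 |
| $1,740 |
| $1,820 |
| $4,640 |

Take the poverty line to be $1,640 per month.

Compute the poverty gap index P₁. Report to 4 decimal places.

0.1031

Poor units: $680, $980, $1,400 (q = 3 of N = 11).
Normalized shortfalls: (1640−680)/1640 = 0.5854; (1640−980)/1640 = 0.4024; (1640−1400)/1640 = 0.1463.
Sum of shortfalls = 1.134146; P₁ averages over all N: 1.134146 / 11 = 0.1031.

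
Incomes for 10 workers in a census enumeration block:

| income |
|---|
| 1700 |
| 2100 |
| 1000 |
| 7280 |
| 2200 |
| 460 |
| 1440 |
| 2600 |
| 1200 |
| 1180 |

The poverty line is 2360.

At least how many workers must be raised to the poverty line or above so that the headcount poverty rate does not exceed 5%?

8 of the 10 workers are poor, so H = 8/10 = 0.800.
A headcount ratio of at most 5% allows at most ⌊0.05 × 10⌋ = 0 poor workers.
So at least 8 − 0 = 8 must be lifted.

8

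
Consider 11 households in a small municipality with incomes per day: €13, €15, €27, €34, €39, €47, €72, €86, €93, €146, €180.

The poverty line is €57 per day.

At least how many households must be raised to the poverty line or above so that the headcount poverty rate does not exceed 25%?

4

6 of the 11 households are poor, so H = 6/11 = 0.545.
A headcount ratio of at most 25% allows at most ⌊0.25 × 11⌋ = 2 poor households.
So at least 6 − 2 = 4 must be lifted.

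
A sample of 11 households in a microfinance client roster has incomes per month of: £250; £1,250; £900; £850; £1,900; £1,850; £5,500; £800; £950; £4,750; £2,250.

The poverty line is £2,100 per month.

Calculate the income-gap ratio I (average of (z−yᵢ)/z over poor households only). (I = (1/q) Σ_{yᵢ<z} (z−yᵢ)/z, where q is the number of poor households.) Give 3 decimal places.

0.479

Below z: £250, £800, £850, £900, £950, £1,250, £1,850, £1,900 (q = 8 of N = 11).
Shortfall ratios (z−y)/z: 0.8810, 0.6190, 0.5952, 0.5714, 0.5476, 0.4048, 0.1190, 0.0952; sum = 3.833333.
The income-gap ratio divides by q (the poor only): 3.833333 / 8 = 0.479.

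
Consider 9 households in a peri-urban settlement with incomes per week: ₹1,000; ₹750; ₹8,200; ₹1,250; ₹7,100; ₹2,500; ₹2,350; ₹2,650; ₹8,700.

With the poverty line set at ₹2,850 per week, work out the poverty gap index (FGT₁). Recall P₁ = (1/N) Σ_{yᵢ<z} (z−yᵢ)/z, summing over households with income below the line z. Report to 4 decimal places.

0.2573

Poor units: ₹750, ₹1,000, ₹1,250, ₹2,350, ₹2,500, ₹2,650 (q = 6 of N = 9).
Gap ratios (z−y)/z: (2850−750)/2850 = 0.7368; (2850−1000)/2850 = 0.6491; (2850−1250)/2850 = 0.5614; (2850−2350)/2850 = 0.1754; (2850−2500)/2850 = 0.1228; (2850−2650)/2850 = 0.0702.
Sum of shortfalls = 2.315789; P₁ averages over all N: 2.315789 / 9 = 0.2573.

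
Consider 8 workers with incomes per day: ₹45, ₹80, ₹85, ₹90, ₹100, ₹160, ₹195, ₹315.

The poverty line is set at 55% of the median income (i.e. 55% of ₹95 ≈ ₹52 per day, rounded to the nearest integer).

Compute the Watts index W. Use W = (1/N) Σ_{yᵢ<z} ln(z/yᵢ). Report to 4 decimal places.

Below the line: ₹45 (q = 1 of N = 8).
Log gaps: ln(52/45) = 0.1446.
W = 0.144581 / 8 = 0.0181.

0.0181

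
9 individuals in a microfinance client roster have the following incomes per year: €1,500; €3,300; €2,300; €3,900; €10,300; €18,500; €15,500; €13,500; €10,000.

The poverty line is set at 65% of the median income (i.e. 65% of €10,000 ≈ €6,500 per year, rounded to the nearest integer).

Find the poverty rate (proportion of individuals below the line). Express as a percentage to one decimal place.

4 of the 9 individuals have income below €6,500.
H = 4/9 = 44.4%.

44.4%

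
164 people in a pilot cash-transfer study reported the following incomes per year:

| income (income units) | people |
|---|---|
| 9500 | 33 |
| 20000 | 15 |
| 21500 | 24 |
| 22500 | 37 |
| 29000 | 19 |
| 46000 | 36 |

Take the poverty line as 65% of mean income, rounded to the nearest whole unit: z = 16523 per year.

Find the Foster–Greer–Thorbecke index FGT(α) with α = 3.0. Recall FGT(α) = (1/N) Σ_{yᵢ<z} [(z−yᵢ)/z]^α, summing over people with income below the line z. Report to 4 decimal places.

Poor units: 33×9500 (q = 33 of N = 164).
Shortfall ratios: (16523−9500)/16523 = 0.4250 (×33).
Raised to α = 3.0: 0.07679 (×33).
Sum = 2.534050; FGT(3.0) = 2.534050 / 164 = 0.0155.

0.0155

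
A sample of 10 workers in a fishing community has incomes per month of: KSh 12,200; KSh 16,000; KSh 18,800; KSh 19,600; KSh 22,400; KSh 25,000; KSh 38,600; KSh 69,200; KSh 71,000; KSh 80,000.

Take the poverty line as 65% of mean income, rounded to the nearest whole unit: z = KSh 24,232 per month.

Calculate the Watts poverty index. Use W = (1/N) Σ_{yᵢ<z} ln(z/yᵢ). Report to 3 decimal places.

0.165

Below the line: KSh 12,200, KSh 16,000, KSh 18,800, KSh 19,600, KSh 22,400 (q = 5 of N = 10).
Log shortfalls: ln(24232/12200) = 0.6862; ln(24232/16000) = 0.4151; ln(24232/18800) = 0.2538; ln(24232/19600) = 0.2121; ln(24232/22400) = 0.0786.
W = 1.645898 / 10 = 0.165.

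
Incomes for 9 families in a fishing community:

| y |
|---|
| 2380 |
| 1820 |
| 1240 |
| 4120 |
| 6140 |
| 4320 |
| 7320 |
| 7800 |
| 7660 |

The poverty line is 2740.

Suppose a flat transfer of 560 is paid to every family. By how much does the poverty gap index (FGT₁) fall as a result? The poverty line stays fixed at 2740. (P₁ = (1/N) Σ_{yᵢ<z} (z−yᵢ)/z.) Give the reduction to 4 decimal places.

0.0600

Before: below the line — 1240, 1820, 2380; poverty gap index (FGT₁) = 0.112733.
After the 560 transfer: below the line — 1800, 2380; poverty gap index (FGT₁) = 0.052717.
Reduction = 0.112733 − 0.052717 = 0.0600.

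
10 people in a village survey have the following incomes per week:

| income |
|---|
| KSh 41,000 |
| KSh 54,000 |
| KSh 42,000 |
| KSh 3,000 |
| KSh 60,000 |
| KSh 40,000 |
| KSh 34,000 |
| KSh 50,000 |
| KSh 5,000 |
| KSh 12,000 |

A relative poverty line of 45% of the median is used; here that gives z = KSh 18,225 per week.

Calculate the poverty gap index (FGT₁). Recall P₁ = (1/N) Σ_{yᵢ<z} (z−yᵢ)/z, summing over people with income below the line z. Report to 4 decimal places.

Incomes under z: KSh 3,000, KSh 5,000, KSh 12,000 (q = 3 of N = 10).
Gap ratios (z−y)/z: (18225−3000)/18225 = 0.8354; (18225−5000)/18225 = 0.7257; (18225−12000)/18225 = 0.3416.
Sum of shortfalls = 1.902606; P₁ averages over all N: 1.902606 / 10 = 0.1903.

0.1903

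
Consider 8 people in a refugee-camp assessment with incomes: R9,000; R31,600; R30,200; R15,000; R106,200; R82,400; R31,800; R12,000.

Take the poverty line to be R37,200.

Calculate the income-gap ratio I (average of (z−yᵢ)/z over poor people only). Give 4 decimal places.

0.4194

Below z: R9,000, R12,000, R15,000, R30,200, R31,600, R31,800 (q = 6 of N = 8).
Relative gaps: 0.7581, 0.6774, 0.5968, 0.1882, 0.1505, 0.1452; sum = 2.516129.
I averages over the q = 6 poor units only: 2.516129 / 6 = 0.4194.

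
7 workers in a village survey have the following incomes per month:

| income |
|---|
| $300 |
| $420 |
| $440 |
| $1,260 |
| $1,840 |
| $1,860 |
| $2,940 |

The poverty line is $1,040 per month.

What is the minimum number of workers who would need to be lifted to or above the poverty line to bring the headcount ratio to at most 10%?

3 of the 7 workers are poor, so H = 3/7 = 0.429.
A headcount ratio of at most 10% allows at most ⌊0.10 × 7⌋ = 0 poor workers.
So at least 3 − 0 = 3 must be lifted.

3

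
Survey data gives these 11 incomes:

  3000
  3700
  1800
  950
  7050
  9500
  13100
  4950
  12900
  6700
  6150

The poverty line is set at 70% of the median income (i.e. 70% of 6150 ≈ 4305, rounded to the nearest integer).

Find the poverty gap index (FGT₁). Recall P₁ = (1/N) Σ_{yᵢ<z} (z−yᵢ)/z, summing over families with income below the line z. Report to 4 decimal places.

0.1641

Below the line: 950, 1800, 3000, 3700 (q = 4 of N = 11).
Normalized shortfalls: (4305−950)/4305 = 0.7793; (4305−1800)/4305 = 0.5819; (4305−3000)/4305 = 0.3031; (4305−3700)/4305 = 0.1405.
Σ = 1.804878. Dividing by the full population N = 11 gives P₁ = 0.1641.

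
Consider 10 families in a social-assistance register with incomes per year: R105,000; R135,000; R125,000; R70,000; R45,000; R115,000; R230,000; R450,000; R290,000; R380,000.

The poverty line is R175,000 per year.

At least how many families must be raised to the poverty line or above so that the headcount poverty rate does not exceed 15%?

6 of the 10 families are poor, so H = 6/10 = 0.600.
A headcount ratio of at most 15% allows at most ⌊0.15 × 10⌋ = 1 poor families.
So at least 6 − 1 = 5 must be lifted.

5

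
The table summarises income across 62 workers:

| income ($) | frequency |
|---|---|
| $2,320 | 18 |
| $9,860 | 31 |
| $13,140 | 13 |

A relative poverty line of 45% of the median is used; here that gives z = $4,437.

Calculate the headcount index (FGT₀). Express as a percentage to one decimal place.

29.0%

18 of the 62 workers have income below $4,437.
H = 18/62 = 29.0%.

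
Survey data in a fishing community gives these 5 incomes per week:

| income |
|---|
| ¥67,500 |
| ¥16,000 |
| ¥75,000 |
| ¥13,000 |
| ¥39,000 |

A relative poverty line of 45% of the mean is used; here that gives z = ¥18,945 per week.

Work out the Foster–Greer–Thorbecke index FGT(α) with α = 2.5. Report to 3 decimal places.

Incomes under z: ¥13,000, ¥16,000 (q = 2 of N = 5).
Gap ratios (z−y)/z: (18945−13000)/18945 = 0.3138; (18945−16000)/18945 = 0.1554.
Raised to α = 2.5: 0.05516; 0.00953.
Sum = 0.064690; FGT(2.5) = 0.064690 / 5 = 0.013.

0.013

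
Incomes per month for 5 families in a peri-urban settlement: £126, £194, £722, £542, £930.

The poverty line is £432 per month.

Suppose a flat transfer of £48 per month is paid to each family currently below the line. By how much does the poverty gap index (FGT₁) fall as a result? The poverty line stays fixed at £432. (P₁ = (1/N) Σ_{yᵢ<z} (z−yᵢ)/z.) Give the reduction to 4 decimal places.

Before: below the line — £126, £194; poverty gap index (FGT₁) = 0.251852.
After the £48 transfer: below the line — £174, £242; poverty gap index (FGT₁) = 0.207407.
Reduction = 0.251852 − 0.207407 = 0.0444.

0.0444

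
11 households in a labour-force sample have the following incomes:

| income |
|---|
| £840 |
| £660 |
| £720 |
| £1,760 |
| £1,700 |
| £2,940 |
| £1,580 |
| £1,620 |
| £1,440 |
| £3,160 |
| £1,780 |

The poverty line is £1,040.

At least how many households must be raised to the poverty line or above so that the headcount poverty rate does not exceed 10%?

3 of the 11 households are poor, so H = 3/11 = 0.273.
A headcount ratio of at most 10% allows at most ⌊0.10 × 11⌋ = 1 poor households.
So at least 3 − 1 = 2 must be lifted.

2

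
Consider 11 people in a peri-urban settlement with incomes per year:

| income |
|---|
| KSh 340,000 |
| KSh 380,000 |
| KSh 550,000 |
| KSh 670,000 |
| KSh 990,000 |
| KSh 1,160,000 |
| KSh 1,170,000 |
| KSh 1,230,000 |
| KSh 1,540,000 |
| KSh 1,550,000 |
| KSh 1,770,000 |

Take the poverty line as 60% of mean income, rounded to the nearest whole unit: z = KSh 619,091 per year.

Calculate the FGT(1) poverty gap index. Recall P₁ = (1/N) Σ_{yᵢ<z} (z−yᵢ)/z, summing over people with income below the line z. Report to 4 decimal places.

Below the line: KSh 340,000, KSh 380,000, KSh 550,000 (q = 3 of N = 11).
Shortfall ratios: (619091−340000)/619091 = 0.4508; (619091−380000)/619091 = 0.3862; (619091−550000)/619091 = 0.1116.
Σ = 0.948605. Dividing by the full population N = 11 gives P₁ = 0.0862.

0.0862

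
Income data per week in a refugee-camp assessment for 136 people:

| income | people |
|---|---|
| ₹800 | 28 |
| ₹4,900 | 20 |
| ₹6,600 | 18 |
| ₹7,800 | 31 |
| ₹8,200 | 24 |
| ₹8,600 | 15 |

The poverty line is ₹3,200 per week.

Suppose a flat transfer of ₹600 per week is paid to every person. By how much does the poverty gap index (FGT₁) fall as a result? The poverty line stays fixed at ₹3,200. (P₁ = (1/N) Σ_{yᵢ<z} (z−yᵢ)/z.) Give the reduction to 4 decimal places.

Before: below the line — 28×₹800; poverty gap index (FGT₁) = 0.154412.
After the ₹600 transfer: below the line — 28×₹1,400; poverty gap index (FGT₁) = 0.115809.
Reduction = 0.154412 − 0.115809 = 0.0386.

0.0386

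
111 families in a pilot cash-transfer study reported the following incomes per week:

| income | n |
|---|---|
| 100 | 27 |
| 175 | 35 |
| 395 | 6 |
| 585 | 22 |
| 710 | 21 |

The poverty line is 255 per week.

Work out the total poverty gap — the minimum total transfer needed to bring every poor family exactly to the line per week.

Below z: 27×100, 35×175 (q = 62 of N = 111).
Individual gaps: 27×(255−100) = 4185; 35×(255−175) = 2800.
Aggregate gap = 6985.

6985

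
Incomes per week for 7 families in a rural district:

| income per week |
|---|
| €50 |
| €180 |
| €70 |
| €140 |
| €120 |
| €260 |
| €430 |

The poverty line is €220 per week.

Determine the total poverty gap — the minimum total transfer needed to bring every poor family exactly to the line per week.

Incomes under z: €50, €70, €120, €140, €180 (q = 5 of N = 7).
Individual gaps: 220−50 = 170; 220−70 = 150; 220−120 = 100; 220−140 = 80; 220−180 = 40.
Aggregate gap = €540.

€540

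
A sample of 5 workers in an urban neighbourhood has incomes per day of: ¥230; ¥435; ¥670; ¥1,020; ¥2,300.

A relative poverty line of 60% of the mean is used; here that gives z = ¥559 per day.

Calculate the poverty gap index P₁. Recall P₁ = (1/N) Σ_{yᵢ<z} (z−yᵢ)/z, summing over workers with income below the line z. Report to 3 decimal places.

Below the line: ¥230, ¥435 (q = 2 of N = 5).
Shortfall ratios: (559−230)/559 = 0.5886; (559−435)/559 = 0.2218.
Sum of shortfalls = 0.810376; P₁ averages over all N: 0.810376 / 5 = 0.162.

0.162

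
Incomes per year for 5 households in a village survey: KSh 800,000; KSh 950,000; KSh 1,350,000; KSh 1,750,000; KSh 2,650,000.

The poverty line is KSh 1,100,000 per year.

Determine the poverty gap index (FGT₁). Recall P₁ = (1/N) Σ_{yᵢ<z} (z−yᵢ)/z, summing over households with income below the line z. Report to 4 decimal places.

Incomes under z: KSh 800,000, KSh 950,000 (q = 2 of N = 5).
Gap ratios (z−y)/z: (1100000−800000)/1100000 = 0.2727; (1100000−950000)/1100000 = 0.1364.
Σ = 0.409091. Dividing by the full population N = 5 gives P₁ = 0.0818.

0.0818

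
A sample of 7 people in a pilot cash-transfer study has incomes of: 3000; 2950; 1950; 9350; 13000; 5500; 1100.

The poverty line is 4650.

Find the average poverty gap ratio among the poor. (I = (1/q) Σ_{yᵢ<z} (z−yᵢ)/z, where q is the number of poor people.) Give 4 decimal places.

0.5161

Poor units: 1100, 1950, 2950, 3000 (q = 4 of N = 7).
Relative gaps: 0.7634, 0.5806, 0.3656, 0.3548; sum = 2.064516.
I averages over the q = 4 poor units only: 2.064516 / 4 = 0.5161.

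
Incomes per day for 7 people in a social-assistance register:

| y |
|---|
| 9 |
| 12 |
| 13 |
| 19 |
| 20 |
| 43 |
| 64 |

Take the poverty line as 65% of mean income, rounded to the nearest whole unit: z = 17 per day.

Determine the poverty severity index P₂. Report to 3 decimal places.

Below z: 9, 12, 13 (q = 3 of N = 7).
Normalized shortfalls: (17−9)/17 = 0.4706; (17−12)/17 = 0.2941; (17−13)/17 = 0.2353.
Squared: 0.2215; 0.0865; 0.0554.
Sum = 0.363322; P₂ = 0.363322 / 7 = 0.052.

0.052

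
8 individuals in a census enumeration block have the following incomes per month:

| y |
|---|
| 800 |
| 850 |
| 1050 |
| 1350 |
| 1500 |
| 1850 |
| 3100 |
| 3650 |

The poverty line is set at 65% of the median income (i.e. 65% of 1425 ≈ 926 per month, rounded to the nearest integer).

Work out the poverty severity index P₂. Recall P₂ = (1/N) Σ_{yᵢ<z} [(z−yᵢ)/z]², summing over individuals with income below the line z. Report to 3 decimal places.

Incomes under z: 800, 850 (q = 2 of N = 8).
Shortfall ratios: (926−800)/926 = 0.1361; (926−850)/926 = 0.0821.
Squared: 0.0185; 0.0067.
Sum = 0.025251; P₂ = 0.025251 / 8 = 0.003.

0.003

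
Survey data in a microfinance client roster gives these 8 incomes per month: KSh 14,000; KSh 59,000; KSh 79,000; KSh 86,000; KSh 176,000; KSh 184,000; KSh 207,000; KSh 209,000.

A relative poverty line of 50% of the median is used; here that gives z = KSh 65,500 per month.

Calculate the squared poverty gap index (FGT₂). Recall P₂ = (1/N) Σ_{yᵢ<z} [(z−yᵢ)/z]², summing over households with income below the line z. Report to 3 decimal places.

0.079

Incomes under z: KSh 14,000, KSh 59,000 (q = 2 of N = 8).
Shortfall ratios: (65500−14000)/65500 = 0.7863; (65500−59000)/65500 = 0.0992.
Squared: 0.6182; 0.0098.
Sum = 0.628052; P₂ = 0.628052 / 8 = 0.079.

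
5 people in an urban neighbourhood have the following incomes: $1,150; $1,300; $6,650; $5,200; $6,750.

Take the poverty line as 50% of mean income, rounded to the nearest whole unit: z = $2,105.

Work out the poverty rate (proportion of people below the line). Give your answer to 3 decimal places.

0.400

2 of the 5 people have income below $2,105.
H = 2/5 = 0.400.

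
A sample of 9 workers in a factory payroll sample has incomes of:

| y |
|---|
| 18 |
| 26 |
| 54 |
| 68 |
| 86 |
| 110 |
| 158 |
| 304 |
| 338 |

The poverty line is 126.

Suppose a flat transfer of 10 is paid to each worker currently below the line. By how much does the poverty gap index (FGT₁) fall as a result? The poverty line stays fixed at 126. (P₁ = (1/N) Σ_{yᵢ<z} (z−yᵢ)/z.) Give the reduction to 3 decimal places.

Before: below the line — 18, 26, 54, 68, 86, 110; poverty gap index (FGT₁) = 0.34744.
After the 10 transfer: below the line — 28, 36, 64, 78, 96, 120; poverty gap index (FGT₁) = 0.29453.
Reduction = 0.34744 − 0.29453 = 0.053.

0.053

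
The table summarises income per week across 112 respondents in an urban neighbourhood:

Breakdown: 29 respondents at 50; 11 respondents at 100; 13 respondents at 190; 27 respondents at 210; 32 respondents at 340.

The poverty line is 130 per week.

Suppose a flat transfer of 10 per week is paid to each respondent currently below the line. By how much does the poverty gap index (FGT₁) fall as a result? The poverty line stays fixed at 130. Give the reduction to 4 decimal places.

Before: below the line — 29×50, 11×100; poverty gap index (FGT₁) = 0.182005.
After the 10 transfer: below the line — 29×60, 11×110; poverty gap index (FGT₁) = 0.154533.
Reduction = 0.182005 − 0.154533 = 0.0275.

0.0275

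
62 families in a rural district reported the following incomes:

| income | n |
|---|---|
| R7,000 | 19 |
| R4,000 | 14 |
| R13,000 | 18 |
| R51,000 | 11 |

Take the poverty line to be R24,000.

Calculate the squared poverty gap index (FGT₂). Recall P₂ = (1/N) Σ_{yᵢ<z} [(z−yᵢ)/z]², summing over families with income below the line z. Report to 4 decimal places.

Incomes under z: 14×R4,000, 19×R7,000, 18×R13,000 (q = 51 of N = 62).
Shortfall ratios: (24000−4000)/24000 = 0.8333 (×14); (24000−7000)/24000 = 0.7083 (×19); (24000−13000)/24000 = 0.4583 (×18).
Squared: 0.6944 (×14); 0.5017 (×19); 0.2101 (×18).
Sum = 23.036458; P₂ = 23.036458 / 62 = 0.3716.

0.3716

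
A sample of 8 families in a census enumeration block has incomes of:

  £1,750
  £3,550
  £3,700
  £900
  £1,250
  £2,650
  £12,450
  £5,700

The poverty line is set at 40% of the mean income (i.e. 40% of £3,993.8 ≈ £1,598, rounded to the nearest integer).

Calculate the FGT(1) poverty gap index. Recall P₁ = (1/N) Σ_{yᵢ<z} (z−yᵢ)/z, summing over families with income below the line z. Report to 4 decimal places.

Poor units: £900, £1,250 (q = 2 of N = 8).
Normalized shortfalls: (1598−900)/1598 = 0.4368; (1598−1250)/1598 = 0.2178.
Sum of shortfalls = 0.654568; P₁ averages over all N: 0.654568 / 8 = 0.0818.

0.0818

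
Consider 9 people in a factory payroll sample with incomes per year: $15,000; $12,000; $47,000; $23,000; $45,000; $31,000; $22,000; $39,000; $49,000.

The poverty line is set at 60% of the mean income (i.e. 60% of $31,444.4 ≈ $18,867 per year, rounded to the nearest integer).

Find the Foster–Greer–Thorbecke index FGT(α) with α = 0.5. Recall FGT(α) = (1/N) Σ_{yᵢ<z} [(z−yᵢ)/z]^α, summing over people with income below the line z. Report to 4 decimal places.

0.1173

Below the line: $12,000, $15,000 (q = 2 of N = 9).
Relative gaps: (18867−12000)/18867 = 0.3640; (18867−15000)/18867 = 0.2050.
Raised to α = 0.5: 0.60330; 0.45273.
Sum = 1.056025; FGT(0.5) = 1.056025 / 9 = 0.1173.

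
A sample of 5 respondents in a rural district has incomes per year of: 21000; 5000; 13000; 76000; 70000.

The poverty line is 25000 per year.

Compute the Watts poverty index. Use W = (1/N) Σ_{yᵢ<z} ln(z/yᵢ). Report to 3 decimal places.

0.488

Poor units: 5000, 13000, 21000 (q = 3 of N = 5).
ln(z/y) terms: ln(25000/5000) = 1.6094; ln(25000/13000) = 0.6539; ln(25000/21000) = 0.1744.
W = 2.437718 / 5 = 0.488.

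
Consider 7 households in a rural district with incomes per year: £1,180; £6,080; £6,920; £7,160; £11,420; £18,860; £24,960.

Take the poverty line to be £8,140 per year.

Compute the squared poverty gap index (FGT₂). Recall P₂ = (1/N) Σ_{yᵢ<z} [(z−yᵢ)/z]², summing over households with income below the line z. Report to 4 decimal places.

Below z: £1,180, £6,080, £6,920, £7,160 (q = 4 of N = 7).
Shortfall ratios: (8140−1180)/8140 = 0.8550; (8140−6080)/8140 = 0.2531; (8140−6920)/8140 = 0.1499; (8140−7160)/8140 = 0.1204.
Squared: 0.7311; 0.0640; 0.0225; 0.0145.
Sum = 0.832091; P₂ = 0.832091 / 7 = 0.1189.

0.1189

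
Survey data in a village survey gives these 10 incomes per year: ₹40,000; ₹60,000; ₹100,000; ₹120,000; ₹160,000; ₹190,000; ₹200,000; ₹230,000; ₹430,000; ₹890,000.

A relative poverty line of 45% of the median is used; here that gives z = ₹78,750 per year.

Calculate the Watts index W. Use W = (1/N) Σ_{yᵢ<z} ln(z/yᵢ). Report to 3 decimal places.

Below z: ₹40,000, ₹60,000 (q = 2 of N = 10).
Log gaps: ln(78750/40000) = 0.6774; ln(78750/60000) = 0.2719.
W = 0.949333 / 10 = 0.095.

0.095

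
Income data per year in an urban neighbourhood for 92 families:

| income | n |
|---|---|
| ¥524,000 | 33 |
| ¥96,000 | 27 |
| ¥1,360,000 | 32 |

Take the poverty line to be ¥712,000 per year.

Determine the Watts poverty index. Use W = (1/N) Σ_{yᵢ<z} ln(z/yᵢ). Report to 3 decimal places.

0.698

Below the line: 27×¥96,000, 33×¥524,000 (q = 60 of N = 92).
ln(z/y) terms: ln(712000/96000) = 2.0037 (×27); ln(712000/524000) = 0.3066 (×33).
W = 64.218048 / 92 = 0.698.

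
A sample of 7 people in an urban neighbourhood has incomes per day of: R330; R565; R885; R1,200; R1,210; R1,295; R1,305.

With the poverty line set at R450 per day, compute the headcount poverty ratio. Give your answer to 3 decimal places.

0.143

1 of the 7 people have income below R450.
H = 1/7 = 0.143.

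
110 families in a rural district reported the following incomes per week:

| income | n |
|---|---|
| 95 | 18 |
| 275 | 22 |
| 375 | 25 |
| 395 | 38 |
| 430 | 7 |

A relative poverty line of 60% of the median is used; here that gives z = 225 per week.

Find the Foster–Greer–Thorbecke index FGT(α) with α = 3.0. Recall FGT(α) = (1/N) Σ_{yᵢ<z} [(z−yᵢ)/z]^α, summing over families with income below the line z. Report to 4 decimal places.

0.0316

Below z: 18×95 (q = 18 of N = 110).
Gap ratios (z−y)/z: (225−95)/225 = 0.5778 (×18).
Raised to α = 3.0: 0.19288 (×18).
Sum = 3.471802; FGT(3.0) = 3.471802 / 110 = 0.0316.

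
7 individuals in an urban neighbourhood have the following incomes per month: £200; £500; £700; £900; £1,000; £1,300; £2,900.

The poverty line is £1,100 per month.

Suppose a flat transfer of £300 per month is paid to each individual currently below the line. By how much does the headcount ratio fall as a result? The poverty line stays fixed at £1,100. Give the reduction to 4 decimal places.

Before: below the line — £200, £500, £700, £900, £1,000; headcount ratio = 0.714286.
After the £300 transfer: below the line — £500, £800, £1,000; headcount ratio = 0.428571.
Reduction = 0.714286 − 0.428571 = 0.2857.

0.2857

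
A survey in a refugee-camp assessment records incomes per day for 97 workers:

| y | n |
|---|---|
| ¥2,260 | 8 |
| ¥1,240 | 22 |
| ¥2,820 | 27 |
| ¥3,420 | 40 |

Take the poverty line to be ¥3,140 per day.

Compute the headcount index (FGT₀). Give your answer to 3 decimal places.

57 of the 97 workers have income below ¥3,140.
H = 57/97 = 0.588.

0.588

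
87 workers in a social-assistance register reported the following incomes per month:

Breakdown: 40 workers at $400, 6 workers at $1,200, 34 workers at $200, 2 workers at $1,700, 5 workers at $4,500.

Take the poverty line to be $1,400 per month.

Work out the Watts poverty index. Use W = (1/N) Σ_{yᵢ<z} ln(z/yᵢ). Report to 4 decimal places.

Poor units: 34×$200, 40×$400, 6×$1,200 (q = 80 of N = 87).
Log shortfalls: ln(1400/200) = 1.9459 (×34); ln(1400/400) = 1.2528 (×40); ln(1400/1200) = 0.1542 (×6).
W = 117.196368 / 87 = 1.3471.

1.3471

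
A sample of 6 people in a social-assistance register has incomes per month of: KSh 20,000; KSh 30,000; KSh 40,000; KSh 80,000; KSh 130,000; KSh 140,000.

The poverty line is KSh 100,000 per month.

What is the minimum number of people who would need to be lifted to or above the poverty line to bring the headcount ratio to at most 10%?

4

Currently q = 4 of N = 6 are below the line (H = 0.667).
A headcount ratio of at most 10% allows at most ⌊0.10 × 6⌋ = 0 poor people.
So at least 4 − 0 = 4 must be lifted.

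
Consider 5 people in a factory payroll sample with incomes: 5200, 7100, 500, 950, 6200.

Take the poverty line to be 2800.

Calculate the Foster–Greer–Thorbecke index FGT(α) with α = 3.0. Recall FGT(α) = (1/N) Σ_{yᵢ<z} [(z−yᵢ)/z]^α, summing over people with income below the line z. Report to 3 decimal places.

0.169

Poor units: 500, 950 (q = 2 of N = 5).
Relative gaps: (2800−500)/2800 = 0.8214; (2800−950)/2800 = 0.6607.
Raised to α = 3.0: 0.55425; 0.28843.
Sum = 0.842685; FGT(3.0) = 0.842685 / 5 = 0.169.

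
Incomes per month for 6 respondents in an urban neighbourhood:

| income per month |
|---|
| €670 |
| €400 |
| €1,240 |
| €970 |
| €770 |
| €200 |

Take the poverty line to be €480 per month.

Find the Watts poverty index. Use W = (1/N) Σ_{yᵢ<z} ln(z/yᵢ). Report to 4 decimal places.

0.1763

Incomes under z: €200, €400 (q = 2 of N = 6).
Log gaps: ln(480/200) = 0.8755; ln(480/400) = 0.1823.
W = 1.057790 / 6 = 0.1763.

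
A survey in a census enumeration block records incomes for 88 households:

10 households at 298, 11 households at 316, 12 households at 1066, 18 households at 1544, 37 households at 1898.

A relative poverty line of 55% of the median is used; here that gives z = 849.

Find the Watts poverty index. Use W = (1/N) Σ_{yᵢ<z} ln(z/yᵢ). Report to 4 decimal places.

0.2425

Below the line: 10×298, 11×316 (q = 21 of N = 88).
ln(z/y) terms: ln(849/298) = 1.0470 (×10); ln(849/316) = 0.9883 (×11).
W = 21.341144 / 88 = 0.2425.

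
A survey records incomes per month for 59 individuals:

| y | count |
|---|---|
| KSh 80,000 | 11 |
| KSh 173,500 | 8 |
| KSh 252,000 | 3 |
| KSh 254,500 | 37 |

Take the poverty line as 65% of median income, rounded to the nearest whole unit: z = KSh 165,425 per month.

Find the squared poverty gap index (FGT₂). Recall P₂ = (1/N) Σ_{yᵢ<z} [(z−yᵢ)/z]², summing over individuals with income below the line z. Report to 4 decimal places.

Below z: 11×KSh 80,000 (q = 11 of N = 59).
Shortfall ratios: (165425−80000)/165425 = 0.5164 (×11).
Squared: 0.2667 (×11).
Sum = 2.933326; P₂ = 2.933326 / 59 = 0.0497.

0.0497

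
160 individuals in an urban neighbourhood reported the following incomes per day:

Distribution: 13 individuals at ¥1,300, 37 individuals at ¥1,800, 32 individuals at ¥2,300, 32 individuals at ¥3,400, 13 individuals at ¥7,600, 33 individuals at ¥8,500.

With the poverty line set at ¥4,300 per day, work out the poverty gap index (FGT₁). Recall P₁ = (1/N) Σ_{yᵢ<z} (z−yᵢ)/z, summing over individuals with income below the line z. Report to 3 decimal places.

0.326

Poor units: 13×¥1,300, 37×¥1,800, 32×¥2,300, 32×¥3,400 (q = 114 of N = 160).
Shortfall ratios: (4300−1300)/4300 = 0.6977 (×13); (4300−1800)/4300 = 0.5814 (×37); (4300−2300)/4300 = 0.4651 (×32); (4300−3400)/4300 = 0.2093 (×32).
Σ = 52.162791. Dividing by the full population N = 160 gives P₁ = 0.326.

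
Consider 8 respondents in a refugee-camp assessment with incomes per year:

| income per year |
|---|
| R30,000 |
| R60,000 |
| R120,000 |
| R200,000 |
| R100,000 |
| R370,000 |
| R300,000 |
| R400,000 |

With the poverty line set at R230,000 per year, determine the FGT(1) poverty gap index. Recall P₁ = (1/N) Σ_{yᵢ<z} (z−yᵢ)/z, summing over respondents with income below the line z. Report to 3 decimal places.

Incomes under z: R30,000, R60,000, R100,000, R120,000, R200,000 (q = 5 of N = 8).
Shortfall ratios: (230000−30000)/230000 = 0.8696; (230000−60000)/230000 = 0.7391; (230000−100000)/230000 = 0.5652; (230000−120000)/230000 = 0.4783; (230000−200000)/230000 = 0.1304.
Σ = 2.782609. Dividing by the full population N = 8 gives P₁ = 0.348.

0.348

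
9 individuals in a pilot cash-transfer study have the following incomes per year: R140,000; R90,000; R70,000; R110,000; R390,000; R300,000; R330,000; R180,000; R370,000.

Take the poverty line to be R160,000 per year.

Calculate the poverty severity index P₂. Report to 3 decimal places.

0.069

Incomes under z: R70,000, R90,000, R110,000, R140,000 (q = 4 of N = 9).
Relative gaps: (160000−70000)/160000 = 0.5625; (160000−90000)/160000 = 0.4375; (160000−110000)/160000 = 0.3125; (160000−140000)/160000 = 0.1250.
Squared: 0.3164; 0.1914; 0.0977; 0.0156.
Sum = 0.621094; P₂ = 0.621094 / 9 = 0.069.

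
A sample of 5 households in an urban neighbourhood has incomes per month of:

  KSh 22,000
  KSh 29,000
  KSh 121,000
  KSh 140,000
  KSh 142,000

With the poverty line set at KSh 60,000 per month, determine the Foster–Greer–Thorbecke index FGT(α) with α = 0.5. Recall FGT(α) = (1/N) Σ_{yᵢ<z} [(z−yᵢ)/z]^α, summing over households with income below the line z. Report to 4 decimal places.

Below the line: KSh 22,000, KSh 29,000 (q = 2 of N = 5).
Shortfall ratios: (60000−22000)/60000 = 0.6333; (60000−29000)/60000 = 0.5167.
Raised to α = 0.5: 0.79582; 0.71880.
Sum = 1.514618; FGT(0.5) = 1.514618 / 5 = 0.3029.

0.3029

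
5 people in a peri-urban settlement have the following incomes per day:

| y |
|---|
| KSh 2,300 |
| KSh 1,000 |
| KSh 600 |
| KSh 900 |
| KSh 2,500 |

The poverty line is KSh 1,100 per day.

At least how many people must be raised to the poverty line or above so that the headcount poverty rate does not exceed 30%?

3 of the 5 people are poor, so H = 3/5 = 0.600.
A headcount ratio of at most 30% allows at most ⌊0.30 × 5⌋ = 1 poor people.
So at least 3 − 1 = 2 must be lifted.

2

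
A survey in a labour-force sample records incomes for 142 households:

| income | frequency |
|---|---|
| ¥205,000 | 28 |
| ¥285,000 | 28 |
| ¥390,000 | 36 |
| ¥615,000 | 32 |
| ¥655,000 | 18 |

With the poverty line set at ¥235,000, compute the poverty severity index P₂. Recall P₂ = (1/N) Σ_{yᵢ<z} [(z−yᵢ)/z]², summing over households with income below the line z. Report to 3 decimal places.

Incomes under z: 28×¥205,000 (q = 28 of N = 142).
Normalized shortfalls: (235000−205000)/235000 = 0.1277 (×28).
Squared: 0.0163 (×28).
Sum = 0.456315; P₂ = 0.456315 / 142 = 0.003.

0.003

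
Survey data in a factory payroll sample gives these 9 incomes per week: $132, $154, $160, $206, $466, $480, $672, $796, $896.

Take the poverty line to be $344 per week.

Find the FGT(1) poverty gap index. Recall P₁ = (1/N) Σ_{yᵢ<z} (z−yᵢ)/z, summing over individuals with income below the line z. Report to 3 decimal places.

Below the line: $132, $154, $160, $206 (q = 4 of N = 9).
Relative gaps: (344−132)/344 = 0.6163; (344−154)/344 = 0.5523; (344−160)/344 = 0.5349; (344−206)/344 = 0.4012.
Σ = 2.104651. Dividing by the full population N = 9 gives P₁ = 0.234.

0.234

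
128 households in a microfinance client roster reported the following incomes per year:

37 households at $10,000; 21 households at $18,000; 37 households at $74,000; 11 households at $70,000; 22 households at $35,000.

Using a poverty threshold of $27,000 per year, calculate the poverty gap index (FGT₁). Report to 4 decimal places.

0.2367

Below z: 37×$10,000, 21×$18,000 (q = 58 of N = 128).
Relative gaps: (27000−10000)/27000 = 0.6296 (×37); (27000−18000)/27000 = 0.3333 (×21).
Σ = 30.296296. Dividing by the full population N = 128 gives P₁ = 0.2367.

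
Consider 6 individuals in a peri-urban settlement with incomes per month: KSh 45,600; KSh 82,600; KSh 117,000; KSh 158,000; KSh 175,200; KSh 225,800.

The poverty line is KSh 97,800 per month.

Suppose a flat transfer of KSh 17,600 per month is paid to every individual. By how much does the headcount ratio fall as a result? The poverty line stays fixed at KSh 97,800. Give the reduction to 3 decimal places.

Before: below the line — KSh 45,600, KSh 82,600; headcount ratio = 0.33333.
After the KSh 17,600 transfer: below the line — KSh 63,200; headcount ratio = 0.16667.
Reduction = 0.33333 − 0.16667 = 0.167.

0.167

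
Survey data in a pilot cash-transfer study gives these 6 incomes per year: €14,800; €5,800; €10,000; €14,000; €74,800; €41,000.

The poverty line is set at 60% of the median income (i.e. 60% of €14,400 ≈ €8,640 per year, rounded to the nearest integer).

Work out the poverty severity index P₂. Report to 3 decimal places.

0.018

Poor units: €5,800 (q = 1 of N = 6).
Relative gaps: (8640−5800)/8640 = 0.3287.
Squared: 0.1080.
Sum = 0.108046; P₂ = 0.108046 / 6 = 0.018.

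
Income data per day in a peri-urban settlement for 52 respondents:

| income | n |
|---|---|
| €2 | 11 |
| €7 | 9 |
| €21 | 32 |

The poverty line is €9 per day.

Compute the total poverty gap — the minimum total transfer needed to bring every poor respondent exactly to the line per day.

€95

Below z: 11×€2, 9×€7 (q = 20 of N = 52).
Individual gaps: 11×(9−2) = 77; 9×(9−7) = 18.
Aggregate gap = €95.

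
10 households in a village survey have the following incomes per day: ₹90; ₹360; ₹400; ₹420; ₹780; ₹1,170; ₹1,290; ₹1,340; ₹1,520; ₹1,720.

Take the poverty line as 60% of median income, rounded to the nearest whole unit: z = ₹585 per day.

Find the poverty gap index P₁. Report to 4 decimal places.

Below the line: ₹90, ₹360, ₹400, ₹420 (q = 4 of N = 10).
Gap ratios (z−y)/z: (585−90)/585 = 0.8462; (585−360)/585 = 0.3846; (585−400)/585 = 0.3162; (585−420)/585 = 0.2821.
Σ = 1.829060. Dividing by the full population N = 10 gives P₁ = 0.1829.

0.1829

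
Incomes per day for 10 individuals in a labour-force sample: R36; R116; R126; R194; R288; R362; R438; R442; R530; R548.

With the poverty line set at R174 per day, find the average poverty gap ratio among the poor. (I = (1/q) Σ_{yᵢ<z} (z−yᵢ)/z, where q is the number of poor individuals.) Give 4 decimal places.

Poor units: R36, R116, R126 (q = 3 of N = 10).
Shortfall ratios (z−y)/z: 0.7931, 0.3333, 0.2759; sum = 1.402299.
I averages over the q = 3 poor units only: 1.402299 / 3 = 0.4674.

0.4674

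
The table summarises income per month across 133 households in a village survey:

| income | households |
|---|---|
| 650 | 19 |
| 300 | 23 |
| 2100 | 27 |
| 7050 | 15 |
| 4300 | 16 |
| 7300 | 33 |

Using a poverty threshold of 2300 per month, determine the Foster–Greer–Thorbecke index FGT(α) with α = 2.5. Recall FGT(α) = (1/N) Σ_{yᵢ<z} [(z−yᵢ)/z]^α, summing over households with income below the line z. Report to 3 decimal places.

Below z: 23×300, 19×650, 27×2100 (q = 69 of N = 133).
Shortfall ratios: (2300−300)/2300 = 0.8696 (×23); (2300−650)/2300 = 0.7174 (×19); (2300−2100)/2300 = 0.0870 (×27).
Raised to α = 2.5: 0.70511 (×23); 0.43590 (×19); 0.00223 (×27).
Sum = 24.559843; FGT(2.5) = 24.559843 / 133 = 0.185.

0.185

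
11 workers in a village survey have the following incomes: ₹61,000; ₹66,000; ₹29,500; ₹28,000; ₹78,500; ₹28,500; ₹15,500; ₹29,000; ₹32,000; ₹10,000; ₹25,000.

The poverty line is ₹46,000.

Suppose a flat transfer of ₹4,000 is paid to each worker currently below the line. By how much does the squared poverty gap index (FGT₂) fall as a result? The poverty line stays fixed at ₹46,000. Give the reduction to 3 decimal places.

Before: below the line — ₹10,000, ₹15,500, ₹25,000, ₹28,000, ₹28,500, ₹29,000, ₹29,500, ₹32,000; squared poverty gap index (FGT₂) = 0.17420.
After the ₹4,000 transfer: below the line — ₹14,000, ₹19,500, ₹29,000, ₹32,000, ₹32,500, ₹33,000, ₹33,500, ₹36,000; squared poverty gap index (FGT₂) = 0.12110.
Reduction = 0.17420 − 0.12110 = 0.053.

0.053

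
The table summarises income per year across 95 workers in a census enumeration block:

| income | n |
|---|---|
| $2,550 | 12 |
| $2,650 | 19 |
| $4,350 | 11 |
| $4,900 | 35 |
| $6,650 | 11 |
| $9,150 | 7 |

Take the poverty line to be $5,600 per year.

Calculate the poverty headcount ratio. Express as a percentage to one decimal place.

81.1%

77 of the 95 workers have income below $5,600.
H = 77/95 = 81.1%.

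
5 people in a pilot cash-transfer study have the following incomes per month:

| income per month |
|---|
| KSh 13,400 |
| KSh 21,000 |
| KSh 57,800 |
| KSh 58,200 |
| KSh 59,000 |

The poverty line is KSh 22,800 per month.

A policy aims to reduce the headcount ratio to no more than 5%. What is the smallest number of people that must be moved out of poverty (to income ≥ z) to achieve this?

Currently q = 2 of N = 5 are below the line (H = 0.400).
A headcount ratio of at most 5% allows at most ⌊0.05 × 5⌋ = 0 poor people.
So at least 2 − 0 = 2 must be lifted.

2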